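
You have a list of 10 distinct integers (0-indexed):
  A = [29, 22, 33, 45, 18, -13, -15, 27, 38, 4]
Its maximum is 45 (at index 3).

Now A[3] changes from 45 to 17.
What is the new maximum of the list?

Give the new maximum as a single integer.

Answer: 38

Derivation:
Old max = 45 (at index 3)
Change: A[3] 45 -> 17
Changed element WAS the max -> may need rescan.
  Max of remaining elements: 38
  New max = max(17, 38) = 38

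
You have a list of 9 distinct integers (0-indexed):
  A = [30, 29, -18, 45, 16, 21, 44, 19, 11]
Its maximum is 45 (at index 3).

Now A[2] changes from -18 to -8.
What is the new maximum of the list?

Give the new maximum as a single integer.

Answer: 45

Derivation:
Old max = 45 (at index 3)
Change: A[2] -18 -> -8
Changed element was NOT the old max.
  New max = max(old_max, new_val) = max(45, -8) = 45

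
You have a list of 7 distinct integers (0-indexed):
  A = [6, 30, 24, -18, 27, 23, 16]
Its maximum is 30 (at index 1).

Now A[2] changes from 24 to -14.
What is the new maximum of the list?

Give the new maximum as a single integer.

Answer: 30

Derivation:
Old max = 30 (at index 1)
Change: A[2] 24 -> -14
Changed element was NOT the old max.
  New max = max(old_max, new_val) = max(30, -14) = 30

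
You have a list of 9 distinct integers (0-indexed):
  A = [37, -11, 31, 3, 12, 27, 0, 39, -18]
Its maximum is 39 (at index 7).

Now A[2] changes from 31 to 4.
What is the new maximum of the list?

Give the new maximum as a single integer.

Answer: 39

Derivation:
Old max = 39 (at index 7)
Change: A[2] 31 -> 4
Changed element was NOT the old max.
  New max = max(old_max, new_val) = max(39, 4) = 39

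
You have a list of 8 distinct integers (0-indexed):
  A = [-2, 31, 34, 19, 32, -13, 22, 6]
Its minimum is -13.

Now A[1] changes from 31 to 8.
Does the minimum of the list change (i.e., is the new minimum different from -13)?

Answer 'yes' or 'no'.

Old min = -13
Change: A[1] 31 -> 8
Changed element was NOT the min; min changes only if 8 < -13.
New min = -13; changed? no

Answer: no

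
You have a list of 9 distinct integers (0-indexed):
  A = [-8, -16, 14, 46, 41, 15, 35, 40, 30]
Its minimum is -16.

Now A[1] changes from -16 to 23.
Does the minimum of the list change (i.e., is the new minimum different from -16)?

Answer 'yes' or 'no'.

Old min = -16
Change: A[1] -16 -> 23
Changed element was the min; new min must be rechecked.
New min = -8; changed? yes

Answer: yes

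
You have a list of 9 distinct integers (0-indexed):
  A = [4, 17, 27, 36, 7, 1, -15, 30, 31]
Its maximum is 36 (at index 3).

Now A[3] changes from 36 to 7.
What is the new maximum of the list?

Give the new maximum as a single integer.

Answer: 31

Derivation:
Old max = 36 (at index 3)
Change: A[3] 36 -> 7
Changed element WAS the max -> may need rescan.
  Max of remaining elements: 31
  New max = max(7, 31) = 31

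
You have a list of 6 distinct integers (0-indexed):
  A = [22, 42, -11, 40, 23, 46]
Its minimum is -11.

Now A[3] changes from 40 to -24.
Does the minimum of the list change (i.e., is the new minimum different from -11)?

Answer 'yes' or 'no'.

Old min = -11
Change: A[3] 40 -> -24
Changed element was NOT the min; min changes only if -24 < -11.
New min = -24; changed? yes

Answer: yes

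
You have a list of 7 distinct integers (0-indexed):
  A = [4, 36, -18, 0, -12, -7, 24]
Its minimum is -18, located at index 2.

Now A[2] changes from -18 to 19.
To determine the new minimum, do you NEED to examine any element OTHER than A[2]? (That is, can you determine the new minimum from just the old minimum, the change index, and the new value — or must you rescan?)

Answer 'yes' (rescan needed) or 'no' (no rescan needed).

Answer: yes

Derivation:
Old min = -18 at index 2
Change at index 2: -18 -> 19
Index 2 WAS the min and new value 19 > old min -18. Must rescan other elements to find the new min.
Needs rescan: yes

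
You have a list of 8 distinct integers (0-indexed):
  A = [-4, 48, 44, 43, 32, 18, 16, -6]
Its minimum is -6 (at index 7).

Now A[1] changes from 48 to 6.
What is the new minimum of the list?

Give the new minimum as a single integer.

Old min = -6 (at index 7)
Change: A[1] 48 -> 6
Changed element was NOT the old min.
  New min = min(old_min, new_val) = min(-6, 6) = -6

Answer: -6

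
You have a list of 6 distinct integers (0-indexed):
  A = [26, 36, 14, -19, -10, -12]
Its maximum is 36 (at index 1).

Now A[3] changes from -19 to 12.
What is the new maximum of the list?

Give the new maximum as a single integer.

Old max = 36 (at index 1)
Change: A[3] -19 -> 12
Changed element was NOT the old max.
  New max = max(old_max, new_val) = max(36, 12) = 36

Answer: 36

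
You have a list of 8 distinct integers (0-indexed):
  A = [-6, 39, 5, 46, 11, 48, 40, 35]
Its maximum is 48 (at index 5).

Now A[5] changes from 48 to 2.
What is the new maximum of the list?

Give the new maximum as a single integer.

Answer: 46

Derivation:
Old max = 48 (at index 5)
Change: A[5] 48 -> 2
Changed element WAS the max -> may need rescan.
  Max of remaining elements: 46
  New max = max(2, 46) = 46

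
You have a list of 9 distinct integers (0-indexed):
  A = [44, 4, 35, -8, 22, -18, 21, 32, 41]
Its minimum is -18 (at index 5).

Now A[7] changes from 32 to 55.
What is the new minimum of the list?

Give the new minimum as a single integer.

Old min = -18 (at index 5)
Change: A[7] 32 -> 55
Changed element was NOT the old min.
  New min = min(old_min, new_val) = min(-18, 55) = -18

Answer: -18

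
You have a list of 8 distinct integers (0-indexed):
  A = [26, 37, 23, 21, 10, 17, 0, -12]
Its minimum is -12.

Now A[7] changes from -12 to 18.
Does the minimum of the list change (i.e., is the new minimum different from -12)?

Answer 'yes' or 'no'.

Answer: yes

Derivation:
Old min = -12
Change: A[7] -12 -> 18
Changed element was the min; new min must be rechecked.
New min = 0; changed? yes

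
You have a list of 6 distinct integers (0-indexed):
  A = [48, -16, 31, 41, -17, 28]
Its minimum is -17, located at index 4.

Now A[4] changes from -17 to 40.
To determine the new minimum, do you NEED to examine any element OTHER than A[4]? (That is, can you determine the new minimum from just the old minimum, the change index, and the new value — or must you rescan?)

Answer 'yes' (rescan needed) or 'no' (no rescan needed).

Old min = -17 at index 4
Change at index 4: -17 -> 40
Index 4 WAS the min and new value 40 > old min -17. Must rescan other elements to find the new min.
Needs rescan: yes

Answer: yes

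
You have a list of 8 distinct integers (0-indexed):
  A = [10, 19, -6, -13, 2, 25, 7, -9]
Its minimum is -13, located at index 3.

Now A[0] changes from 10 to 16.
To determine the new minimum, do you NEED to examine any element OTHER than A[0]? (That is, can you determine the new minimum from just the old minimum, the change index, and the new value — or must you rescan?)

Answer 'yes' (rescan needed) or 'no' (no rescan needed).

Answer: no

Derivation:
Old min = -13 at index 3
Change at index 0: 10 -> 16
Index 0 was NOT the min. New min = min(-13, 16). No rescan of other elements needed.
Needs rescan: no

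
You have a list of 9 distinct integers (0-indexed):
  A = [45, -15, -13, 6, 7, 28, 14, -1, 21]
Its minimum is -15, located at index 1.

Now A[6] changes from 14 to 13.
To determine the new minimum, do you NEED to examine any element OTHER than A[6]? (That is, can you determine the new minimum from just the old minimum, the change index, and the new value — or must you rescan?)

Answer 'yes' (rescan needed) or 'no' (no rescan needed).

Old min = -15 at index 1
Change at index 6: 14 -> 13
Index 6 was NOT the min. New min = min(-15, 13). No rescan of other elements needed.
Needs rescan: no

Answer: no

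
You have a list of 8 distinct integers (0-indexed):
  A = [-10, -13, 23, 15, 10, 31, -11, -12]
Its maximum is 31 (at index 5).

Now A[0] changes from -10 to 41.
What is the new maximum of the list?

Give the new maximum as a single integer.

Old max = 31 (at index 5)
Change: A[0] -10 -> 41
Changed element was NOT the old max.
  New max = max(old_max, new_val) = max(31, 41) = 41

Answer: 41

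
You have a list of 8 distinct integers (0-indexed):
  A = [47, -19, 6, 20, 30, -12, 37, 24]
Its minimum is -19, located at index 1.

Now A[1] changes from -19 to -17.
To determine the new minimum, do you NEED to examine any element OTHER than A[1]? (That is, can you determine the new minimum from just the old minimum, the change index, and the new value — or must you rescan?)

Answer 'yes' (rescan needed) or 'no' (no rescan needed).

Answer: yes

Derivation:
Old min = -19 at index 1
Change at index 1: -19 -> -17
Index 1 WAS the min and new value -17 > old min -19. Must rescan other elements to find the new min.
Needs rescan: yes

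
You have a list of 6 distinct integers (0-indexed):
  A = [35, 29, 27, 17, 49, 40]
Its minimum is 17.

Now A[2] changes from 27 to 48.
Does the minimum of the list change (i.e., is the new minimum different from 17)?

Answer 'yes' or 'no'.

Answer: no

Derivation:
Old min = 17
Change: A[2] 27 -> 48
Changed element was NOT the min; min changes only if 48 < 17.
New min = 17; changed? no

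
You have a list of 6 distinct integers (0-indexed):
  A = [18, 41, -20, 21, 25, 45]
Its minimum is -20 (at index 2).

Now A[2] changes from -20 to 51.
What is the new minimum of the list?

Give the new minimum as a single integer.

Old min = -20 (at index 2)
Change: A[2] -20 -> 51
Changed element WAS the min. Need to check: is 51 still <= all others?
  Min of remaining elements: 18
  New min = min(51, 18) = 18

Answer: 18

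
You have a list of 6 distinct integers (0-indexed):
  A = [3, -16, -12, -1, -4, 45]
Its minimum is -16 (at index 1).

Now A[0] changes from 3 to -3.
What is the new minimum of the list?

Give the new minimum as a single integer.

Answer: -16

Derivation:
Old min = -16 (at index 1)
Change: A[0] 3 -> -3
Changed element was NOT the old min.
  New min = min(old_min, new_val) = min(-16, -3) = -16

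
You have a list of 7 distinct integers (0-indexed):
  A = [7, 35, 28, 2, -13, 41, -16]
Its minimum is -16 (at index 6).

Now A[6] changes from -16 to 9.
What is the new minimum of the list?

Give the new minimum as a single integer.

Answer: -13

Derivation:
Old min = -16 (at index 6)
Change: A[6] -16 -> 9
Changed element WAS the min. Need to check: is 9 still <= all others?
  Min of remaining elements: -13
  New min = min(9, -13) = -13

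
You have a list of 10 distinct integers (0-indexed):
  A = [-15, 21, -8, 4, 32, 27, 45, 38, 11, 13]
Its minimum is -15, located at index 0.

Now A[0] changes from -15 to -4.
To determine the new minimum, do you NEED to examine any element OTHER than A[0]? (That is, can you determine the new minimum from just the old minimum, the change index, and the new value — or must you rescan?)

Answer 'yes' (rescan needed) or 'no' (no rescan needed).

Old min = -15 at index 0
Change at index 0: -15 -> -4
Index 0 WAS the min and new value -4 > old min -15. Must rescan other elements to find the new min.
Needs rescan: yes

Answer: yes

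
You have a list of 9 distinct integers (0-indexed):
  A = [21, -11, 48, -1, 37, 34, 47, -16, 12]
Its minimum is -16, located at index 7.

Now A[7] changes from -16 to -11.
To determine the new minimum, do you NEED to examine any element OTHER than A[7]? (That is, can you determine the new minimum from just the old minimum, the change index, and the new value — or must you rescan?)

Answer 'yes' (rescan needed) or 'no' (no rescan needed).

Old min = -16 at index 7
Change at index 7: -16 -> -11
Index 7 WAS the min and new value -11 > old min -16. Must rescan other elements to find the new min.
Needs rescan: yes

Answer: yes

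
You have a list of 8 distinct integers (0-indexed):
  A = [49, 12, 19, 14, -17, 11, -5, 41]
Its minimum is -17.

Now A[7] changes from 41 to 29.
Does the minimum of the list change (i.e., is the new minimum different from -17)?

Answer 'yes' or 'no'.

Answer: no

Derivation:
Old min = -17
Change: A[7] 41 -> 29
Changed element was NOT the min; min changes only if 29 < -17.
New min = -17; changed? no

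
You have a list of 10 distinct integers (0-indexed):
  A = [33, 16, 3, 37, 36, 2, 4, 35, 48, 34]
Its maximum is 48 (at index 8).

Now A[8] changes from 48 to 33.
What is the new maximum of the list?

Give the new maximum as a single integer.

Old max = 48 (at index 8)
Change: A[8] 48 -> 33
Changed element WAS the max -> may need rescan.
  Max of remaining elements: 37
  New max = max(33, 37) = 37

Answer: 37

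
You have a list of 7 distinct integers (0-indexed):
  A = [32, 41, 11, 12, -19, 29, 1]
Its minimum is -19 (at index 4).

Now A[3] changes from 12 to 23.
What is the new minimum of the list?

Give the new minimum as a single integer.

Old min = -19 (at index 4)
Change: A[3] 12 -> 23
Changed element was NOT the old min.
  New min = min(old_min, new_val) = min(-19, 23) = -19

Answer: -19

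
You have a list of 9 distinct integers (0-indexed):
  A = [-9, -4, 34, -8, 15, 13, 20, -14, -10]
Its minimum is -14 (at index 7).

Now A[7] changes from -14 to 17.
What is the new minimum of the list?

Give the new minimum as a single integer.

Answer: -10

Derivation:
Old min = -14 (at index 7)
Change: A[7] -14 -> 17
Changed element WAS the min. Need to check: is 17 still <= all others?
  Min of remaining elements: -10
  New min = min(17, -10) = -10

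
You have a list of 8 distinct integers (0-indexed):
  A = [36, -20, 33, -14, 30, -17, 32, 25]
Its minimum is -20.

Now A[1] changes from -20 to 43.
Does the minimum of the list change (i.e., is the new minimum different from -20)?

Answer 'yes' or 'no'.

Answer: yes

Derivation:
Old min = -20
Change: A[1] -20 -> 43
Changed element was the min; new min must be rechecked.
New min = -17; changed? yes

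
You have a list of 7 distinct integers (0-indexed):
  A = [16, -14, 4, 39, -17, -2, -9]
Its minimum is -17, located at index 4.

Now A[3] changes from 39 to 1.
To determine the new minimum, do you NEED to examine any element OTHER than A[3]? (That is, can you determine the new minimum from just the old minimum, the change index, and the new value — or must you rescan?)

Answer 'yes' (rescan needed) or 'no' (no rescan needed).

Answer: no

Derivation:
Old min = -17 at index 4
Change at index 3: 39 -> 1
Index 3 was NOT the min. New min = min(-17, 1). No rescan of other elements needed.
Needs rescan: no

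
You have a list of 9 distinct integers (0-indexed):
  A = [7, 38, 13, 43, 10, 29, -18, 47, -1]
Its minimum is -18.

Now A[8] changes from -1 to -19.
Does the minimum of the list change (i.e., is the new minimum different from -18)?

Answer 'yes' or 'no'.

Old min = -18
Change: A[8] -1 -> -19
Changed element was NOT the min; min changes only if -19 < -18.
New min = -19; changed? yes

Answer: yes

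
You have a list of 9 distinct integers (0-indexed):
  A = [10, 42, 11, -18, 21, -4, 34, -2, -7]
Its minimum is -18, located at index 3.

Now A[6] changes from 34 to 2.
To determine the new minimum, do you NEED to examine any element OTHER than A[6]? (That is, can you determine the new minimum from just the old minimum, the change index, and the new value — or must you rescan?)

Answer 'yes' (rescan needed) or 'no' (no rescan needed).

Old min = -18 at index 3
Change at index 6: 34 -> 2
Index 6 was NOT the min. New min = min(-18, 2). No rescan of other elements needed.
Needs rescan: no

Answer: no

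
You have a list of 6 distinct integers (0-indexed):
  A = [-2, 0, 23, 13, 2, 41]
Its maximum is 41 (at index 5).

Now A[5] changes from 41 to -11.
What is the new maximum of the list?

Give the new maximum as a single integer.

Old max = 41 (at index 5)
Change: A[5] 41 -> -11
Changed element WAS the max -> may need rescan.
  Max of remaining elements: 23
  New max = max(-11, 23) = 23

Answer: 23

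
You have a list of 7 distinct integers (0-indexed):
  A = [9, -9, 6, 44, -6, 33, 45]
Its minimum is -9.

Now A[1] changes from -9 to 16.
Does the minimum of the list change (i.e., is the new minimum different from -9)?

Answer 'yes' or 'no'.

Answer: yes

Derivation:
Old min = -9
Change: A[1] -9 -> 16
Changed element was the min; new min must be rechecked.
New min = -6; changed? yes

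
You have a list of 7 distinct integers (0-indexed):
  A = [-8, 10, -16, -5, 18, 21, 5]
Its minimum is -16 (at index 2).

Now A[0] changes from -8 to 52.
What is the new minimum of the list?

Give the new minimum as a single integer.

Old min = -16 (at index 2)
Change: A[0] -8 -> 52
Changed element was NOT the old min.
  New min = min(old_min, new_val) = min(-16, 52) = -16

Answer: -16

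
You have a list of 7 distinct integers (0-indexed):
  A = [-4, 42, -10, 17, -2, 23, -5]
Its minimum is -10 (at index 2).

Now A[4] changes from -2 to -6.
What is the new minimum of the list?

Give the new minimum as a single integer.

Answer: -10

Derivation:
Old min = -10 (at index 2)
Change: A[4] -2 -> -6
Changed element was NOT the old min.
  New min = min(old_min, new_val) = min(-10, -6) = -10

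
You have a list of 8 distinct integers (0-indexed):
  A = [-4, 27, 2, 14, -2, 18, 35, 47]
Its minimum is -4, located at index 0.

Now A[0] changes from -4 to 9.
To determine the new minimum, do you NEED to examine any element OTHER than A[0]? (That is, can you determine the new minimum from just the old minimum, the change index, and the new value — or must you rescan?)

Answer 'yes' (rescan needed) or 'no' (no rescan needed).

Old min = -4 at index 0
Change at index 0: -4 -> 9
Index 0 WAS the min and new value 9 > old min -4. Must rescan other elements to find the new min.
Needs rescan: yes

Answer: yes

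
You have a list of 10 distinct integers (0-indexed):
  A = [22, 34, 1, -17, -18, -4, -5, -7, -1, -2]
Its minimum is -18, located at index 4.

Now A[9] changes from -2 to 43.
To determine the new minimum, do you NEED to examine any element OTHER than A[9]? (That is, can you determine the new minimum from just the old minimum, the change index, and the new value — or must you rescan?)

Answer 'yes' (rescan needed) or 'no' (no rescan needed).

Answer: no

Derivation:
Old min = -18 at index 4
Change at index 9: -2 -> 43
Index 9 was NOT the min. New min = min(-18, 43). No rescan of other elements needed.
Needs rescan: no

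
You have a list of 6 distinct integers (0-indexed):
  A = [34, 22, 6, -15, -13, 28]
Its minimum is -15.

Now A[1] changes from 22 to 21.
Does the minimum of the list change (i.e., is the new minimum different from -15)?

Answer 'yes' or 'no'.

Answer: no

Derivation:
Old min = -15
Change: A[1] 22 -> 21
Changed element was NOT the min; min changes only if 21 < -15.
New min = -15; changed? no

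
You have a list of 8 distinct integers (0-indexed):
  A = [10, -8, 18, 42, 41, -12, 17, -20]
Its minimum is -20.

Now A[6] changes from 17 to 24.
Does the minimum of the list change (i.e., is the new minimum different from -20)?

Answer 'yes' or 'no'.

Answer: no

Derivation:
Old min = -20
Change: A[6] 17 -> 24
Changed element was NOT the min; min changes only if 24 < -20.
New min = -20; changed? no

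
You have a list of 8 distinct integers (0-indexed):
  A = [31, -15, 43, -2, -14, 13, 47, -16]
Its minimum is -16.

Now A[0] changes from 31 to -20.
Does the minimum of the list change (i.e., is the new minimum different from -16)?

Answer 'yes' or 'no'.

Old min = -16
Change: A[0] 31 -> -20
Changed element was NOT the min; min changes only if -20 < -16.
New min = -20; changed? yes

Answer: yes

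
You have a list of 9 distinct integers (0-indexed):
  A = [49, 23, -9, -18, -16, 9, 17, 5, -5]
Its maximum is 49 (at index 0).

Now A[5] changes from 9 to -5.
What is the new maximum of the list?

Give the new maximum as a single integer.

Old max = 49 (at index 0)
Change: A[5] 9 -> -5
Changed element was NOT the old max.
  New max = max(old_max, new_val) = max(49, -5) = 49

Answer: 49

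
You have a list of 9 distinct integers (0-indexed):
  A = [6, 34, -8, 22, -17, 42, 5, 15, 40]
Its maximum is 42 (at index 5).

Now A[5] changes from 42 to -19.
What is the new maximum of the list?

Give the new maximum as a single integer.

Answer: 40

Derivation:
Old max = 42 (at index 5)
Change: A[5] 42 -> -19
Changed element WAS the max -> may need rescan.
  Max of remaining elements: 40
  New max = max(-19, 40) = 40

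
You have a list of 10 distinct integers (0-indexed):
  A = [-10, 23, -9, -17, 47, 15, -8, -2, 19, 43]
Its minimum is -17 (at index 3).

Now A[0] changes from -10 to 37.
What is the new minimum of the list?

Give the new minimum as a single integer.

Answer: -17

Derivation:
Old min = -17 (at index 3)
Change: A[0] -10 -> 37
Changed element was NOT the old min.
  New min = min(old_min, new_val) = min(-17, 37) = -17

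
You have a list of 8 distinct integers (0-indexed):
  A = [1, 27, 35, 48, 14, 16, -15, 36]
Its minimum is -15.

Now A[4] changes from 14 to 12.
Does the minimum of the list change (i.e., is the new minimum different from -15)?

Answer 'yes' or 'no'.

Old min = -15
Change: A[4] 14 -> 12
Changed element was NOT the min; min changes only if 12 < -15.
New min = -15; changed? no

Answer: no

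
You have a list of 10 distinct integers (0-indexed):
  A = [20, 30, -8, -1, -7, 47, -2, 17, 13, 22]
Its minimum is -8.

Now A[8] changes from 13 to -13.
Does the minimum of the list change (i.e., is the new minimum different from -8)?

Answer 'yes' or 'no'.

Answer: yes

Derivation:
Old min = -8
Change: A[8] 13 -> -13
Changed element was NOT the min; min changes only if -13 < -8.
New min = -13; changed? yes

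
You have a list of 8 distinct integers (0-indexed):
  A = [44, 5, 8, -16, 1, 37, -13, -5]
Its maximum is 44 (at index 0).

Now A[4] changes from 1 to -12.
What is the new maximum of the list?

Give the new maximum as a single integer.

Old max = 44 (at index 0)
Change: A[4] 1 -> -12
Changed element was NOT the old max.
  New max = max(old_max, new_val) = max(44, -12) = 44

Answer: 44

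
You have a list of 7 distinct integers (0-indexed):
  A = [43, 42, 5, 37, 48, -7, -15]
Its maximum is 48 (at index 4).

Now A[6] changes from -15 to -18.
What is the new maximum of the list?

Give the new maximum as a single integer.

Old max = 48 (at index 4)
Change: A[6] -15 -> -18
Changed element was NOT the old max.
  New max = max(old_max, new_val) = max(48, -18) = 48

Answer: 48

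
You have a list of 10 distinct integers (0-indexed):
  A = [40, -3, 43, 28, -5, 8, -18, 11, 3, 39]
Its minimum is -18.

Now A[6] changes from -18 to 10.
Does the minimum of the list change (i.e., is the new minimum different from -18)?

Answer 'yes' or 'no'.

Answer: yes

Derivation:
Old min = -18
Change: A[6] -18 -> 10
Changed element was the min; new min must be rechecked.
New min = -5; changed? yes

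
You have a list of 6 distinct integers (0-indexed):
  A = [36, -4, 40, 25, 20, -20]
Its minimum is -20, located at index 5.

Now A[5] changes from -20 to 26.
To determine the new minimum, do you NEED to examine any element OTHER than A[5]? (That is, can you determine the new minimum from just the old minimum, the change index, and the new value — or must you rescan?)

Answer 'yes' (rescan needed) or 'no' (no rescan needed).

Answer: yes

Derivation:
Old min = -20 at index 5
Change at index 5: -20 -> 26
Index 5 WAS the min and new value 26 > old min -20. Must rescan other elements to find the new min.
Needs rescan: yes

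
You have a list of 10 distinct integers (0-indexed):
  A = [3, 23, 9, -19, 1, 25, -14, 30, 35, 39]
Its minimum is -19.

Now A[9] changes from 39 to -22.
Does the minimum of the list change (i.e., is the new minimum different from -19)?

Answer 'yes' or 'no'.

Answer: yes

Derivation:
Old min = -19
Change: A[9] 39 -> -22
Changed element was NOT the min; min changes only if -22 < -19.
New min = -22; changed? yes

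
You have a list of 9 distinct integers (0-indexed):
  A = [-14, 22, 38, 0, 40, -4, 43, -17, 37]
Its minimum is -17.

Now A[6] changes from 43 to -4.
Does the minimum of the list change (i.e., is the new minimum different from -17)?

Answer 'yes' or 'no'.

Old min = -17
Change: A[6] 43 -> -4
Changed element was NOT the min; min changes only if -4 < -17.
New min = -17; changed? no

Answer: no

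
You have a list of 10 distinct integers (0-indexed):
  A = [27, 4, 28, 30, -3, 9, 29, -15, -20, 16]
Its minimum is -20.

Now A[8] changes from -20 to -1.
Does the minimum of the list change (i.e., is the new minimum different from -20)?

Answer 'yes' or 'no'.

Old min = -20
Change: A[8] -20 -> -1
Changed element was the min; new min must be rechecked.
New min = -15; changed? yes

Answer: yes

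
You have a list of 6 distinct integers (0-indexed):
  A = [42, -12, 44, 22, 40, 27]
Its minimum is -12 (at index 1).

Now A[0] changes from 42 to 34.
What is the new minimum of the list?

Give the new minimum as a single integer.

Old min = -12 (at index 1)
Change: A[0] 42 -> 34
Changed element was NOT the old min.
  New min = min(old_min, new_val) = min(-12, 34) = -12

Answer: -12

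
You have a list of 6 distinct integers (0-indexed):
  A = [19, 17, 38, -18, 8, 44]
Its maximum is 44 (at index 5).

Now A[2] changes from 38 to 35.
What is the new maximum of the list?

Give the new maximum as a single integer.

Answer: 44

Derivation:
Old max = 44 (at index 5)
Change: A[2] 38 -> 35
Changed element was NOT the old max.
  New max = max(old_max, new_val) = max(44, 35) = 44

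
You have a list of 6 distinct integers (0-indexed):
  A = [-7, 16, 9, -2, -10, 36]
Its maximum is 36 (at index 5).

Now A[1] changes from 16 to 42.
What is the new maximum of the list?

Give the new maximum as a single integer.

Old max = 36 (at index 5)
Change: A[1] 16 -> 42
Changed element was NOT the old max.
  New max = max(old_max, new_val) = max(36, 42) = 42

Answer: 42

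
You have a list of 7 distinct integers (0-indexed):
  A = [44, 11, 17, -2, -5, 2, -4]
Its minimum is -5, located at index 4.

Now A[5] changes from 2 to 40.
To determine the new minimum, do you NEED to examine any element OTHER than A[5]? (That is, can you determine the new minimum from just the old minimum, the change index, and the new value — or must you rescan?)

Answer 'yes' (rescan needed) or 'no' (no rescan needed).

Answer: no

Derivation:
Old min = -5 at index 4
Change at index 5: 2 -> 40
Index 5 was NOT the min. New min = min(-5, 40). No rescan of other elements needed.
Needs rescan: no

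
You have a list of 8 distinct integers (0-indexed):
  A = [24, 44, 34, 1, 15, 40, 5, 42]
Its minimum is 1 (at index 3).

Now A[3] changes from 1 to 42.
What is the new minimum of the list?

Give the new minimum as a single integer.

Old min = 1 (at index 3)
Change: A[3] 1 -> 42
Changed element WAS the min. Need to check: is 42 still <= all others?
  Min of remaining elements: 5
  New min = min(42, 5) = 5

Answer: 5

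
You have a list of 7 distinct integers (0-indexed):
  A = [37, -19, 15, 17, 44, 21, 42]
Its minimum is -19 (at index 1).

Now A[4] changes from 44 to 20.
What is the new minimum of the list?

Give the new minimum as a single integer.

Old min = -19 (at index 1)
Change: A[4] 44 -> 20
Changed element was NOT the old min.
  New min = min(old_min, new_val) = min(-19, 20) = -19

Answer: -19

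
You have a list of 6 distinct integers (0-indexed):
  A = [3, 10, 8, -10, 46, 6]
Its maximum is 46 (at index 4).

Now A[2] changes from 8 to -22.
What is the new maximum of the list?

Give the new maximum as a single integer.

Answer: 46

Derivation:
Old max = 46 (at index 4)
Change: A[2] 8 -> -22
Changed element was NOT the old max.
  New max = max(old_max, new_val) = max(46, -22) = 46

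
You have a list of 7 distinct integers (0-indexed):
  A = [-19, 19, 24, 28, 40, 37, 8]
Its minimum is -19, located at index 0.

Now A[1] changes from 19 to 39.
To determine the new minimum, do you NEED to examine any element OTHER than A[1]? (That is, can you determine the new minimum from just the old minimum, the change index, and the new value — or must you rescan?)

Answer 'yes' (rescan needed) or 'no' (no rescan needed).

Answer: no

Derivation:
Old min = -19 at index 0
Change at index 1: 19 -> 39
Index 1 was NOT the min. New min = min(-19, 39). No rescan of other elements needed.
Needs rescan: no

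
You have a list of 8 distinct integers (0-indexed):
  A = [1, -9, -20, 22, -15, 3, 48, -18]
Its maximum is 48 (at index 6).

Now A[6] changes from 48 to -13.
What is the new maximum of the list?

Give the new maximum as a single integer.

Answer: 22

Derivation:
Old max = 48 (at index 6)
Change: A[6] 48 -> -13
Changed element WAS the max -> may need rescan.
  Max of remaining elements: 22
  New max = max(-13, 22) = 22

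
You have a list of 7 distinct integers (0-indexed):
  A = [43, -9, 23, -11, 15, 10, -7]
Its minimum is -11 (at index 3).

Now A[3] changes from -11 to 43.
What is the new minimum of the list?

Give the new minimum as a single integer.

Answer: -9

Derivation:
Old min = -11 (at index 3)
Change: A[3] -11 -> 43
Changed element WAS the min. Need to check: is 43 still <= all others?
  Min of remaining elements: -9
  New min = min(43, -9) = -9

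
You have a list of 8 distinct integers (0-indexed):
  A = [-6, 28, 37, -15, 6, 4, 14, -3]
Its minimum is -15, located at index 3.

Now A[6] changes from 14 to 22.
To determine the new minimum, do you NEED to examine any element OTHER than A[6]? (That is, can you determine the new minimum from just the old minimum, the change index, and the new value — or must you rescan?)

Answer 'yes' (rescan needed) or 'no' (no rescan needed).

Old min = -15 at index 3
Change at index 6: 14 -> 22
Index 6 was NOT the min. New min = min(-15, 22). No rescan of other elements needed.
Needs rescan: no

Answer: no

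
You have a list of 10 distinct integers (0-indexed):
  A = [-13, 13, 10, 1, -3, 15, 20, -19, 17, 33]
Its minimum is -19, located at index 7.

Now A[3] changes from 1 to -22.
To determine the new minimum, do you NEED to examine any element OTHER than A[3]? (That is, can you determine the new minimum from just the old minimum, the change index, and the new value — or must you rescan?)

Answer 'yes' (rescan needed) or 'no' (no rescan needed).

Answer: no

Derivation:
Old min = -19 at index 7
Change at index 3: 1 -> -22
Index 3 was NOT the min. New min = min(-19, -22). No rescan of other elements needed.
Needs rescan: no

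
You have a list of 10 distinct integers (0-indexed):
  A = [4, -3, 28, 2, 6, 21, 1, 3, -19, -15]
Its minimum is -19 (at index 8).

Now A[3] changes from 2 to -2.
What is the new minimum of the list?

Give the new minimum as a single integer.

Old min = -19 (at index 8)
Change: A[3] 2 -> -2
Changed element was NOT the old min.
  New min = min(old_min, new_val) = min(-19, -2) = -19

Answer: -19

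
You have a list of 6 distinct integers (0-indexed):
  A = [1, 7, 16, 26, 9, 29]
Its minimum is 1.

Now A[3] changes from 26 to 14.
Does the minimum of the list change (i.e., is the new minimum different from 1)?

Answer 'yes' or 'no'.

Old min = 1
Change: A[3] 26 -> 14
Changed element was NOT the min; min changes only if 14 < 1.
New min = 1; changed? no

Answer: no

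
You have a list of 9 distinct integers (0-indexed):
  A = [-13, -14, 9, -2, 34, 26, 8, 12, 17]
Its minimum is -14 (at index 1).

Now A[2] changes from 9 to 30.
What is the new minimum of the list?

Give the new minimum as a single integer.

Answer: -14

Derivation:
Old min = -14 (at index 1)
Change: A[2] 9 -> 30
Changed element was NOT the old min.
  New min = min(old_min, new_val) = min(-14, 30) = -14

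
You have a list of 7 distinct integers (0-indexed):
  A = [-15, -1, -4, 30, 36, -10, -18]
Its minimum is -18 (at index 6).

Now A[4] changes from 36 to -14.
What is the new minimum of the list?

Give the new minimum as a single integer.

Old min = -18 (at index 6)
Change: A[4] 36 -> -14
Changed element was NOT the old min.
  New min = min(old_min, new_val) = min(-18, -14) = -18

Answer: -18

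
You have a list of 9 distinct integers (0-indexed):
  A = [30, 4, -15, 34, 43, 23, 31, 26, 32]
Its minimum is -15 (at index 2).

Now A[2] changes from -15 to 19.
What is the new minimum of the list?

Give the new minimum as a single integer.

Old min = -15 (at index 2)
Change: A[2] -15 -> 19
Changed element WAS the min. Need to check: is 19 still <= all others?
  Min of remaining elements: 4
  New min = min(19, 4) = 4

Answer: 4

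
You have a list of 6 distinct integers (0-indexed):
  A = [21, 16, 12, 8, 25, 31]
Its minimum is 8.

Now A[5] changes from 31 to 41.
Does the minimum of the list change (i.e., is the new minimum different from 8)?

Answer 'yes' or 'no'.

Answer: no

Derivation:
Old min = 8
Change: A[5] 31 -> 41
Changed element was NOT the min; min changes only if 41 < 8.
New min = 8; changed? no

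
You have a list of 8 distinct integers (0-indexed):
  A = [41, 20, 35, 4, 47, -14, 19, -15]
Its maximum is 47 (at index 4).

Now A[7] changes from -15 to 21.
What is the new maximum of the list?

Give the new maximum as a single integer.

Old max = 47 (at index 4)
Change: A[7] -15 -> 21
Changed element was NOT the old max.
  New max = max(old_max, new_val) = max(47, 21) = 47

Answer: 47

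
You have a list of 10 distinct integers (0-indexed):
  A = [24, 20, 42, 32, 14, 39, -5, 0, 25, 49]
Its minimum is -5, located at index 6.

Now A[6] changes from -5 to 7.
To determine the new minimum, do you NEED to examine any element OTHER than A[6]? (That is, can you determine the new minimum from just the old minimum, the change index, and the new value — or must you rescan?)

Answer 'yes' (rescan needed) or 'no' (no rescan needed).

Old min = -5 at index 6
Change at index 6: -5 -> 7
Index 6 WAS the min and new value 7 > old min -5. Must rescan other elements to find the new min.
Needs rescan: yes

Answer: yes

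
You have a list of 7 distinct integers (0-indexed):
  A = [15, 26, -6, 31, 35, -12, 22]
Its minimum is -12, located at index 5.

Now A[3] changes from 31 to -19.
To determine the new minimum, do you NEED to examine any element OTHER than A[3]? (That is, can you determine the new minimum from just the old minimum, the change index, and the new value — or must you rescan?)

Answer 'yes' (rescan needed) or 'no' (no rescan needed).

Answer: no

Derivation:
Old min = -12 at index 5
Change at index 3: 31 -> -19
Index 3 was NOT the min. New min = min(-12, -19). No rescan of other elements needed.
Needs rescan: no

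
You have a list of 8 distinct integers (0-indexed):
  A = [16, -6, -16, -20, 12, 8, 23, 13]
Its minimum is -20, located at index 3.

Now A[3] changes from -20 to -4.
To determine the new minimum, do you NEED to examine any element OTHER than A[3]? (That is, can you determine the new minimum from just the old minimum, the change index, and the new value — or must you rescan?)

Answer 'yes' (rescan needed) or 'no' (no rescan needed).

Old min = -20 at index 3
Change at index 3: -20 -> -4
Index 3 WAS the min and new value -4 > old min -20. Must rescan other elements to find the new min.
Needs rescan: yes

Answer: yes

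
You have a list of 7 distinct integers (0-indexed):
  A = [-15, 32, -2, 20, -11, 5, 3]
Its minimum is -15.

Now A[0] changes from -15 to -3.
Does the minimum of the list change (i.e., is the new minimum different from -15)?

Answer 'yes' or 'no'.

Answer: yes

Derivation:
Old min = -15
Change: A[0] -15 -> -3
Changed element was the min; new min must be rechecked.
New min = -11; changed? yes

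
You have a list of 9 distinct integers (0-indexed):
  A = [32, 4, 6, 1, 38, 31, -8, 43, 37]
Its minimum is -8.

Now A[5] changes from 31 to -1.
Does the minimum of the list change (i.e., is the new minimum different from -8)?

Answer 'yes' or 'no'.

Answer: no

Derivation:
Old min = -8
Change: A[5] 31 -> -1
Changed element was NOT the min; min changes only if -1 < -8.
New min = -8; changed? no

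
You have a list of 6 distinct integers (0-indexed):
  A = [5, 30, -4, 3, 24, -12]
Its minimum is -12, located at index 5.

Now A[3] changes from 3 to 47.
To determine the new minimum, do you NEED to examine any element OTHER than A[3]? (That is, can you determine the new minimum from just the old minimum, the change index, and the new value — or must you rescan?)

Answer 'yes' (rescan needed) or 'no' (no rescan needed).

Old min = -12 at index 5
Change at index 3: 3 -> 47
Index 3 was NOT the min. New min = min(-12, 47). No rescan of other elements needed.
Needs rescan: no

Answer: no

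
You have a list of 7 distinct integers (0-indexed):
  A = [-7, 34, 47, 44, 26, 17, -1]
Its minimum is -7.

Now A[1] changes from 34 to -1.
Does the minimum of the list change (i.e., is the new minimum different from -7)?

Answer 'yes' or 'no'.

Old min = -7
Change: A[1] 34 -> -1
Changed element was NOT the min; min changes only if -1 < -7.
New min = -7; changed? no

Answer: no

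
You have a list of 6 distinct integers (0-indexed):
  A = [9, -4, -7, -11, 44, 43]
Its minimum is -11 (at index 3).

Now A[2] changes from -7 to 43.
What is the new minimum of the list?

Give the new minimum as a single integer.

Answer: -11

Derivation:
Old min = -11 (at index 3)
Change: A[2] -7 -> 43
Changed element was NOT the old min.
  New min = min(old_min, new_val) = min(-11, 43) = -11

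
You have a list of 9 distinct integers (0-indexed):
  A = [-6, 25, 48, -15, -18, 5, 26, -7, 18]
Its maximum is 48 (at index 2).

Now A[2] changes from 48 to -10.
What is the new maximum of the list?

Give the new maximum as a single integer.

Answer: 26

Derivation:
Old max = 48 (at index 2)
Change: A[2] 48 -> -10
Changed element WAS the max -> may need rescan.
  Max of remaining elements: 26
  New max = max(-10, 26) = 26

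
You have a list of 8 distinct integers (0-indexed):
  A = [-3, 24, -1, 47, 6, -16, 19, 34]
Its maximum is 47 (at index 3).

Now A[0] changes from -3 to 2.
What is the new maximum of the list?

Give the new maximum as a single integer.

Old max = 47 (at index 3)
Change: A[0] -3 -> 2
Changed element was NOT the old max.
  New max = max(old_max, new_val) = max(47, 2) = 47

Answer: 47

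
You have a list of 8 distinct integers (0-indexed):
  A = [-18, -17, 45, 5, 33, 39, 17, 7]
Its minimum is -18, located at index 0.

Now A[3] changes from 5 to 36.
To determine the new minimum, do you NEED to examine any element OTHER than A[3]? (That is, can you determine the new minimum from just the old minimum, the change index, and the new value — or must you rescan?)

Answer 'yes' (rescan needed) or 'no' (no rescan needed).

Old min = -18 at index 0
Change at index 3: 5 -> 36
Index 3 was NOT the min. New min = min(-18, 36). No rescan of other elements needed.
Needs rescan: no

Answer: no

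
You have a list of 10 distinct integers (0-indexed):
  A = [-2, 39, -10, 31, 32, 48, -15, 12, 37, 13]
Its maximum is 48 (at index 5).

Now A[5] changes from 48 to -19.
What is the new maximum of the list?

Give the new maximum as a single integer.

Answer: 39

Derivation:
Old max = 48 (at index 5)
Change: A[5] 48 -> -19
Changed element WAS the max -> may need rescan.
  Max of remaining elements: 39
  New max = max(-19, 39) = 39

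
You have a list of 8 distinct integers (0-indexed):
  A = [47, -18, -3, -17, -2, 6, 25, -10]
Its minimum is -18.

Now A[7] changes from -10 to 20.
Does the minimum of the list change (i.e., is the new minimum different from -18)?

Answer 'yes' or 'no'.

Old min = -18
Change: A[7] -10 -> 20
Changed element was NOT the min; min changes only if 20 < -18.
New min = -18; changed? no

Answer: no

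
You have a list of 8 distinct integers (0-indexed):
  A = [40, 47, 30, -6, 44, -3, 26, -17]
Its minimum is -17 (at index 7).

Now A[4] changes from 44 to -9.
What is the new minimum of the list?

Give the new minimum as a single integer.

Answer: -17

Derivation:
Old min = -17 (at index 7)
Change: A[4] 44 -> -9
Changed element was NOT the old min.
  New min = min(old_min, new_val) = min(-17, -9) = -17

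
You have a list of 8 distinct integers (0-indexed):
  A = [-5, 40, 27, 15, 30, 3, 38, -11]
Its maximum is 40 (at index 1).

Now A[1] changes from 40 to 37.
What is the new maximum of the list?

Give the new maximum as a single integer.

Old max = 40 (at index 1)
Change: A[1] 40 -> 37
Changed element WAS the max -> may need rescan.
  Max of remaining elements: 38
  New max = max(37, 38) = 38

Answer: 38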